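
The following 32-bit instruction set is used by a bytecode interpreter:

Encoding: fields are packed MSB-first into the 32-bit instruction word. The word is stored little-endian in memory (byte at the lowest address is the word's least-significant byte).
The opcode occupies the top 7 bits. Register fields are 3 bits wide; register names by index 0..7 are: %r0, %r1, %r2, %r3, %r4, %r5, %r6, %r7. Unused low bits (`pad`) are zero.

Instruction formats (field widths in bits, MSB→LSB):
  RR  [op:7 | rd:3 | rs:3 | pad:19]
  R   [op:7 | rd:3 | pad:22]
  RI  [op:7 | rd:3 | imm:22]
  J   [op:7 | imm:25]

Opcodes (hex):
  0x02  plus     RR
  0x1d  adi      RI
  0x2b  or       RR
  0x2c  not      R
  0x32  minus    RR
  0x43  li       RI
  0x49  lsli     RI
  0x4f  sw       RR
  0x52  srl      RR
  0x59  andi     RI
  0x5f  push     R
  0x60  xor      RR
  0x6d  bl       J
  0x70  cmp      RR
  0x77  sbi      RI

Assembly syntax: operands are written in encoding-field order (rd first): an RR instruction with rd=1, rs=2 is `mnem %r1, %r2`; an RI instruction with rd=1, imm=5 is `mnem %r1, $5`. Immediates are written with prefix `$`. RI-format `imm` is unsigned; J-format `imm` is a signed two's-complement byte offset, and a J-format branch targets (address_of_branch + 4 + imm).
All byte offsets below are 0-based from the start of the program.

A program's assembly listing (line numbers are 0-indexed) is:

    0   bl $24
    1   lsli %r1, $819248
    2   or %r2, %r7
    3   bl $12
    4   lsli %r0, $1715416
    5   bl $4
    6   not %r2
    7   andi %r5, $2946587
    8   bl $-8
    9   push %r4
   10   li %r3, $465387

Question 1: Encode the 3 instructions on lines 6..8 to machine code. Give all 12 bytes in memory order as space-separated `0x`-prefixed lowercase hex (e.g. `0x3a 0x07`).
line 6 (not): pack op=0x2c:7|rd=2:3|pad=0:22 = 0x58800000; little→ 00 00 80 58
line 7 (andi): pack op=0x59:7|rd=5:3|imm=2946587:22 = 0xb36cf61b; little→ 1b f6 6c b3
line 8 (bl): pack op=0x6d:7|imm=-8:25 = 0xdbfffff8; little→ f8 ff ff db

0x00 0x00 0x80 0x58 0x1b 0xf6 0x6c 0xb3 0xf8 0xff 0xff 0xdb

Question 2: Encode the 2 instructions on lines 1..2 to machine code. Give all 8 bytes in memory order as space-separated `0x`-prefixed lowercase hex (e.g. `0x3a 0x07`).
0x30 0x80 0x4c 0x92 0x00 0x00 0xb8 0x56

L1: lsli op=0x49:7|rd=1:3|imm=819248:22 ⇒ 0x924c8030 ⇒ little 30 80 4c 92
L2: or op=0x2b:7|rd=2:3|rs=7:3|pad=0:19 ⇒ 0x56b80000 ⇒ little 00 00 b8 56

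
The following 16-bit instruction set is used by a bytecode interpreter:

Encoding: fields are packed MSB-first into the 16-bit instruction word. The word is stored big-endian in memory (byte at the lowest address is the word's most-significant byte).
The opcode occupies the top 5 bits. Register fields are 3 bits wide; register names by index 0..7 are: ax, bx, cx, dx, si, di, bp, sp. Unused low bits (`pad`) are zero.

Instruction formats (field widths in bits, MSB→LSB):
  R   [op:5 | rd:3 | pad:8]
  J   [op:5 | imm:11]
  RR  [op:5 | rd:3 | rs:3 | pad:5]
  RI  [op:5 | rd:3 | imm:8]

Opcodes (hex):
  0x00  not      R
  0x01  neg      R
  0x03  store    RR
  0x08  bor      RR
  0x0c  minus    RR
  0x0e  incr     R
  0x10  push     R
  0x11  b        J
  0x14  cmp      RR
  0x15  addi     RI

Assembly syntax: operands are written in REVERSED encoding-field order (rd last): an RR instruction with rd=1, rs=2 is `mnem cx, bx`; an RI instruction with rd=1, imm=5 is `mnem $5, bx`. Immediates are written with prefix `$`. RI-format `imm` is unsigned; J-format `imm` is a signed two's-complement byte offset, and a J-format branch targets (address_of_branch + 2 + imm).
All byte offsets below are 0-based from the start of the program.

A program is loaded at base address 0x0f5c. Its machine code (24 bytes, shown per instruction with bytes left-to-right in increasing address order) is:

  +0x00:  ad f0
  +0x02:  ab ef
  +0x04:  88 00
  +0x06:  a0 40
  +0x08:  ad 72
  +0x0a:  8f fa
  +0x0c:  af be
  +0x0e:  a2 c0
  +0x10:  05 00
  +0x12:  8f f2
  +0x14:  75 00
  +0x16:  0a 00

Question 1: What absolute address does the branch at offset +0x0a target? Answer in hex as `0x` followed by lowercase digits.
@+0a  big-endian(8f fa) = 0x8ffa
  op=0x8ffa>>11=0x11 ⇒ b (J)
  [10:0] imm=2042 (s11→-6) = $-6
  target = base 0x0f5c + off 0x0a + 2 + imm -6 = 0x0f62

0x0f62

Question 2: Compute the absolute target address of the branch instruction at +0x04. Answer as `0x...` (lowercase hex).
+0x04: 88 00 ⇒ word 0x8800 (big)
  top 5b → 0x11 → b [J]
  [10:0] imm=0 = $0
  target = base 0x0f5c + off 0x04 + 2 + imm 0 = 0x0f62

0x0f62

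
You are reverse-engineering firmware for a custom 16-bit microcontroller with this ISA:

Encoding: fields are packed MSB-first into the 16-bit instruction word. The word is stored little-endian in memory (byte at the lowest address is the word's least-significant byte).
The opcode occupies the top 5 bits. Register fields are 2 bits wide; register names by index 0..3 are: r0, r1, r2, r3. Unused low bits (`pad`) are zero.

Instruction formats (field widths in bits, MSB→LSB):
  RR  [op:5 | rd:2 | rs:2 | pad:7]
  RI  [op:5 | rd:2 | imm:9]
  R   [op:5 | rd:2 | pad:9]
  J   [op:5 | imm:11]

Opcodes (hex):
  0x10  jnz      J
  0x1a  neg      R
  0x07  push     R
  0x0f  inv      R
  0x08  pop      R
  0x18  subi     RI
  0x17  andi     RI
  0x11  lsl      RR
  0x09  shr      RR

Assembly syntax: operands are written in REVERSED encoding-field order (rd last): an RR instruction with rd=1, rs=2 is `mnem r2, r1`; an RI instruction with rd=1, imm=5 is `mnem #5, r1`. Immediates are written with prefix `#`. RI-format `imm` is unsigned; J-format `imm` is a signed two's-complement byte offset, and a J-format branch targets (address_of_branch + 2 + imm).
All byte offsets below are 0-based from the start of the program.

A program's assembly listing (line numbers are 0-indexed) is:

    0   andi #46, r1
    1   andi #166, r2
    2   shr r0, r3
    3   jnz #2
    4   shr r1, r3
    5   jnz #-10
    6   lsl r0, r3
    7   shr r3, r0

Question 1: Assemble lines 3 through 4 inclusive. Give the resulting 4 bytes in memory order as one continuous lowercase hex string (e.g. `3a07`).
0280804e

line 3 (jnz): pack op=0x10:5|imm=2:11 = 0x8002; little→ 02 80
line 4 (shr): pack op=0x9:5|rd=3:2|rs=1:2|pad=0:7 = 0x4e80; little→ 80 4e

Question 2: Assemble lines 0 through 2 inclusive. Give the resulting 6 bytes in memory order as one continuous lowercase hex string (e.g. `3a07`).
2ebaa6bc004e

L0: andi op=0x17:5|rd=1:2|imm=46:9 ⇒ 0xba2e ⇒ little 2e ba
L1: andi op=0x17:5|rd=2:2|imm=166:9 ⇒ 0xbca6 ⇒ little a6 bc
L2: shr op=0x9:5|rd=3:2|rs=0:2|pad=0:7 ⇒ 0x4e00 ⇒ little 00 4e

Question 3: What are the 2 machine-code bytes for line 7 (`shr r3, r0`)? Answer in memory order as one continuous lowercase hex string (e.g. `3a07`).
line 7 (shr): pack op=0x9:5|rd=0:2|rs=3:2|pad=0:7 = 0x4980; little→ 80 49

8049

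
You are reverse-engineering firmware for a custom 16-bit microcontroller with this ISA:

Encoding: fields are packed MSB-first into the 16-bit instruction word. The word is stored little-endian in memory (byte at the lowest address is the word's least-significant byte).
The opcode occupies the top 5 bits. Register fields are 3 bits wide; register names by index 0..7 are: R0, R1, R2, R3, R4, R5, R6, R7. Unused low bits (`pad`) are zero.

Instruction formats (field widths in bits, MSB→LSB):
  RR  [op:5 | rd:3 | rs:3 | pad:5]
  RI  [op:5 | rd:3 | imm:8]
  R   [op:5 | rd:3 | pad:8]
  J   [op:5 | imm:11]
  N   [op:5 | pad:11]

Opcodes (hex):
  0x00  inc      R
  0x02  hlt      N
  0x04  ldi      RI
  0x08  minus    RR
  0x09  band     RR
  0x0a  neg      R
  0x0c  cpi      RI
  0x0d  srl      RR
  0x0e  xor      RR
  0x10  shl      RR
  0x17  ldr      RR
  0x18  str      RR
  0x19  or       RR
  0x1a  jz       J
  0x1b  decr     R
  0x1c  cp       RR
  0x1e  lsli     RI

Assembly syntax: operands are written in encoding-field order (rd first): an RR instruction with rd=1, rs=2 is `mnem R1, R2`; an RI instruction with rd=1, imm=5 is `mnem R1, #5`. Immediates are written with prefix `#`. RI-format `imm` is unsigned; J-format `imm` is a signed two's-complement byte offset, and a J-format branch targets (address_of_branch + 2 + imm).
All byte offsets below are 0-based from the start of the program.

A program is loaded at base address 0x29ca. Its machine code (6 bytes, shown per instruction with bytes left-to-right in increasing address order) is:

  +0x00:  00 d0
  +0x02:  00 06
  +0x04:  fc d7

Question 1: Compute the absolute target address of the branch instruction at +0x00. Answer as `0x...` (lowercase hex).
[00] 00 d0 → 0xd000
  op=0xd000>>11=0x1a ⇒ jz (J)
  imm: (w>>0)&0x7ff=0x0 → #0
  target = base 0x29ca + off 0x00 + 2 + imm 0 = 0x29cc

0x29cc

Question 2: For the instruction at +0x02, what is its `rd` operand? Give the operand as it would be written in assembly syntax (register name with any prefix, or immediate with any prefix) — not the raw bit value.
R6

+0x02: 00 06 ⇒ word 0x0600 (little)
  opcode bits[15:11]=0x0: inc/R
  [10:8] rd=6 = R6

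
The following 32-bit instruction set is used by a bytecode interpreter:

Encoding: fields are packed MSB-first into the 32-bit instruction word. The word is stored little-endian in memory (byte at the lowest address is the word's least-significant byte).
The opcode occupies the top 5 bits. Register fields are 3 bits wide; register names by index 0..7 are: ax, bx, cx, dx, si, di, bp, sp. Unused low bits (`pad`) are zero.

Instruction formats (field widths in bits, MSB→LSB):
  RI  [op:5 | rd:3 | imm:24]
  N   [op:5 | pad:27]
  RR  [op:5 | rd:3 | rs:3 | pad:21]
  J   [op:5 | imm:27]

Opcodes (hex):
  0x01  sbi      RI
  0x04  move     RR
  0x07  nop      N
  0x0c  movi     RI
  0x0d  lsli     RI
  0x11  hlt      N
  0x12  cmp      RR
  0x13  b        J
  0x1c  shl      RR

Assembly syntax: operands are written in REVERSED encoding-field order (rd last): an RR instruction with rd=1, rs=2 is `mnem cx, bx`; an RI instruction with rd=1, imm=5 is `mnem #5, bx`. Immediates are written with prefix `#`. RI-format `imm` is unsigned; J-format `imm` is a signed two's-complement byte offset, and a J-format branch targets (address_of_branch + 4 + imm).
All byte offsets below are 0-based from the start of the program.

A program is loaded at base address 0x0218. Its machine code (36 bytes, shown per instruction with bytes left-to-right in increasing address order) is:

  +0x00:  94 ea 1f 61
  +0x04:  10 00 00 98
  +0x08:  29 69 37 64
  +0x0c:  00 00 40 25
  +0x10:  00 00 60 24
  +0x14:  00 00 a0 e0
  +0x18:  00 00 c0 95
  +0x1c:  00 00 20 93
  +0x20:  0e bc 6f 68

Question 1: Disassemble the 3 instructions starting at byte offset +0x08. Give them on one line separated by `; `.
[08] 29 69 37 64 → 0x64376929
  top 5b → 0xc → movi [RI]
  rd: (w>>24)&0x7=0x4 → si
  imm: (w>>0)&0xffffff=0x376929 → #3631401
[0c] 00 00 40 25 → 0x25400000
  top 5b → 0x4 → move [RR]
  rd: (w>>24)&0x7=0x5 → di
  rs: (w>>21)&0x7=0x2 → cx
[10] 00 00 60 24 → 0x24600000
  top 5b → 0x4 → move [RR]
  rd: (w>>24)&0x7=0x4 → si
  rs: (w>>21)&0x7=0x3 → dx

movi #3631401, si; move cx, di; move dx, si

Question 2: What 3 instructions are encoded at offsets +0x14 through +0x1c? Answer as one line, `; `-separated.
shl di, ax; cmp bp, di; cmp bx, dx

[14] 00 00 a0 e0 → 0xe0a00000
  top 5b → 0x1c → shl [RR]
  rd: (w>>24)&0x7=0x0 → ax
  rs: (w>>21)&0x7=0x5 → di
[18] 00 00 c0 95 → 0x95c00000
  top 5b → 0x12 → cmp [RR]
  rd: (w>>24)&0x7=0x5 → di
  rs: (w>>21)&0x7=0x6 → bp
[1c] 00 00 20 93 → 0x93200000
  top 5b → 0x12 → cmp [RR]
  rd: (w>>24)&0x7=0x3 → dx
  rs: (w>>21)&0x7=0x1 → bx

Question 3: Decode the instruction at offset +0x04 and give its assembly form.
b #16

[04] 10 00 00 98 → 0x98000010
  op=0x98000010>>27=0x13 ⇒ b (J)
  [26:0] imm=16 = #16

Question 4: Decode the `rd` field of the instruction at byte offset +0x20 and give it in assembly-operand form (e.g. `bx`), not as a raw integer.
[20] 0e bc 6f 68 → 0x686fbc0e
  op=0x686fbc0e>>27=0xd ⇒ lsli (RI)
  [26:24] rd=0 = ax
  [23:0] imm=7322638 = #7322638

ax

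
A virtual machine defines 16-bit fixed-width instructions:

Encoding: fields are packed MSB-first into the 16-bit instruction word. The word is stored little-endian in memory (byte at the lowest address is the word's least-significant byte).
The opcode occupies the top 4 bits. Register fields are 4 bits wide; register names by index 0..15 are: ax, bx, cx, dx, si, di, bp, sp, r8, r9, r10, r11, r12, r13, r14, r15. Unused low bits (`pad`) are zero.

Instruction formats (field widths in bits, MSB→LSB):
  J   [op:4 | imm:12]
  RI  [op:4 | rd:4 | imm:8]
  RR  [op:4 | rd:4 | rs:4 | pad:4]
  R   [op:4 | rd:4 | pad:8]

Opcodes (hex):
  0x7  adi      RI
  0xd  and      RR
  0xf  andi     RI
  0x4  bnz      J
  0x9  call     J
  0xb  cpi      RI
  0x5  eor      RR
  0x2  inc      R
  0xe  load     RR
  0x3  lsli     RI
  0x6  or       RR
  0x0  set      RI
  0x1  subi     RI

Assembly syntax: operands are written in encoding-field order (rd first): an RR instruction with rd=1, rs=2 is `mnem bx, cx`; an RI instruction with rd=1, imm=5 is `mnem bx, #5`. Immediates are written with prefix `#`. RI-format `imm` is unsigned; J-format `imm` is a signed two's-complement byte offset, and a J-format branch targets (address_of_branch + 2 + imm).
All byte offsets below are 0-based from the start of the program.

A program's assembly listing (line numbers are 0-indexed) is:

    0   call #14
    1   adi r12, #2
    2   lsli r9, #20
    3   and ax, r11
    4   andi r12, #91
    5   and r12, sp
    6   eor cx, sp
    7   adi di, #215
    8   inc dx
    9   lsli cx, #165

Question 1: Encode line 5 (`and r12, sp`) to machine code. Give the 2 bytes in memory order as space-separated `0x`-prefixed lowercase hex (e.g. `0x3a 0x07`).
line 5 (and): pack op=0xd:4|rd=12:4|rs=7:4|pad=0:4 = 0xdc70; little→ 70 dc

0x70 0xdc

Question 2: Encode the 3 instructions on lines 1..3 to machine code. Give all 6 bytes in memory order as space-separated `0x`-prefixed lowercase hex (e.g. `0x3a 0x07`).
0x02 0x7c 0x14 0x39 0xb0 0xd0

1. adi fields op=0x7:4|rd=12:4|imm=2:8 → word 7c02h → 02 7c
2. lsli fields op=0x3:4|rd=9:4|imm=20:8 → word 3914h → 14 39
3. and fields op=0xd:4|rd=0:4|rs=11:4|pad=0:4 → word d0b0h → b0 d0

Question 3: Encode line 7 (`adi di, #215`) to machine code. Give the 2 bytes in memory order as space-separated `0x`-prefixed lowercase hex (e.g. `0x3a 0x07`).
0xd7 0x75

L7: adi op=0x7:4|rd=5:4|imm=215:8 ⇒ 0x75d7 ⇒ little d7 75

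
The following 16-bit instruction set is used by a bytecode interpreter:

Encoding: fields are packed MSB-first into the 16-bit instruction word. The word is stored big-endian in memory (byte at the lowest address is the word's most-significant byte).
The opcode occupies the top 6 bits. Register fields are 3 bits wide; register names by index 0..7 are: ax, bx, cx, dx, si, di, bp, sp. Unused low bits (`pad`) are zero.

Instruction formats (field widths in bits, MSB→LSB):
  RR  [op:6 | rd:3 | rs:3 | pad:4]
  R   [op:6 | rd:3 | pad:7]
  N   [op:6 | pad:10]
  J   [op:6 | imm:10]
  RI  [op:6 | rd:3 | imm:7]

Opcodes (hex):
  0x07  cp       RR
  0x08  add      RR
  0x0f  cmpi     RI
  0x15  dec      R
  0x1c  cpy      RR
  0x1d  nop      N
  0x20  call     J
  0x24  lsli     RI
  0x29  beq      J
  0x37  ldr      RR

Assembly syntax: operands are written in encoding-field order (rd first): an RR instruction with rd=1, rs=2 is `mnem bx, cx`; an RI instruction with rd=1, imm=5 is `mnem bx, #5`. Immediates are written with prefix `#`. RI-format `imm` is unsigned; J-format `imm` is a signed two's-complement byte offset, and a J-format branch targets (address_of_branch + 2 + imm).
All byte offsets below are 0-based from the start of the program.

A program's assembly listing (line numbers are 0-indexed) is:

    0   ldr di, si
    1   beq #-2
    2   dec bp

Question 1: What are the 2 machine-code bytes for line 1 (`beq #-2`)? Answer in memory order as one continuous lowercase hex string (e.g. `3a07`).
line 1 (beq): pack op=0x29:6|imm=-2:10 = 0xa7fe; big→ a7 fe

a7fe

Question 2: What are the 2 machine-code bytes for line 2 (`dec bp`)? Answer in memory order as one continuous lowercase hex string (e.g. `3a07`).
line 2 (dec): pack op=0x15:6|rd=6:3|pad=0:7 = 0x5700; big→ 57 00

5700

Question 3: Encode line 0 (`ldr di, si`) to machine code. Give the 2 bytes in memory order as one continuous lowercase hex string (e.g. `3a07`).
0. ldr fields op=0x37:6|rd=5:3|rs=4:3|pad=0:4 → word dec0h → de c0

dec0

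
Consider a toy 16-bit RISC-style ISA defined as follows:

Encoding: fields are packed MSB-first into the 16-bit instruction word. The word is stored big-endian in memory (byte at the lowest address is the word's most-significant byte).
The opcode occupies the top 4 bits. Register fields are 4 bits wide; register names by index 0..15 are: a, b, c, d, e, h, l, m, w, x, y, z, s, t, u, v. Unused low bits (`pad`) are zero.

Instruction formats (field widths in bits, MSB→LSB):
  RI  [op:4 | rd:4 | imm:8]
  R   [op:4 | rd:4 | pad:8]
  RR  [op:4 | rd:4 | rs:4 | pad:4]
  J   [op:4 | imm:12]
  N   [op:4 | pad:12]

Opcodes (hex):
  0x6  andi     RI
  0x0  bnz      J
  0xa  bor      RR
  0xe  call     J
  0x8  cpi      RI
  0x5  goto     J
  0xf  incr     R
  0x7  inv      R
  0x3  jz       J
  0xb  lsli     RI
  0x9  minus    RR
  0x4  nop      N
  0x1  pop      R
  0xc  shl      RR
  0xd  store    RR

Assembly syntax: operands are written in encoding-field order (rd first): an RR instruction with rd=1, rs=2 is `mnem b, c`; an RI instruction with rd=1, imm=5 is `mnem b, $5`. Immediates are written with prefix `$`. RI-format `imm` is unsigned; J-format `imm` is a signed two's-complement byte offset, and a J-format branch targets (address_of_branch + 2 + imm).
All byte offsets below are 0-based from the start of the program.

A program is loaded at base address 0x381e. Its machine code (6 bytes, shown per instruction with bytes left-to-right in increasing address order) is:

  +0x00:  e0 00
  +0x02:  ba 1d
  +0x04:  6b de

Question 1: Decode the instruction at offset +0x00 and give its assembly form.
call $0

off 0x00: read e0 00 as big → 0xe000
  opcode bits[15:12]=0xe: call/J
  imm@[11:0]=0x0 ⇒ $0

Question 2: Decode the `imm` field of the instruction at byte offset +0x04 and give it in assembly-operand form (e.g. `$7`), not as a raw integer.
$222

+0x04: 6b de ⇒ word 0x6bde (big)
  top 4b → 0x6 → andi [RI]
  rd: (w>>8)&0xf=0xb → z
  imm: (w>>0)&0xff=0xde → $222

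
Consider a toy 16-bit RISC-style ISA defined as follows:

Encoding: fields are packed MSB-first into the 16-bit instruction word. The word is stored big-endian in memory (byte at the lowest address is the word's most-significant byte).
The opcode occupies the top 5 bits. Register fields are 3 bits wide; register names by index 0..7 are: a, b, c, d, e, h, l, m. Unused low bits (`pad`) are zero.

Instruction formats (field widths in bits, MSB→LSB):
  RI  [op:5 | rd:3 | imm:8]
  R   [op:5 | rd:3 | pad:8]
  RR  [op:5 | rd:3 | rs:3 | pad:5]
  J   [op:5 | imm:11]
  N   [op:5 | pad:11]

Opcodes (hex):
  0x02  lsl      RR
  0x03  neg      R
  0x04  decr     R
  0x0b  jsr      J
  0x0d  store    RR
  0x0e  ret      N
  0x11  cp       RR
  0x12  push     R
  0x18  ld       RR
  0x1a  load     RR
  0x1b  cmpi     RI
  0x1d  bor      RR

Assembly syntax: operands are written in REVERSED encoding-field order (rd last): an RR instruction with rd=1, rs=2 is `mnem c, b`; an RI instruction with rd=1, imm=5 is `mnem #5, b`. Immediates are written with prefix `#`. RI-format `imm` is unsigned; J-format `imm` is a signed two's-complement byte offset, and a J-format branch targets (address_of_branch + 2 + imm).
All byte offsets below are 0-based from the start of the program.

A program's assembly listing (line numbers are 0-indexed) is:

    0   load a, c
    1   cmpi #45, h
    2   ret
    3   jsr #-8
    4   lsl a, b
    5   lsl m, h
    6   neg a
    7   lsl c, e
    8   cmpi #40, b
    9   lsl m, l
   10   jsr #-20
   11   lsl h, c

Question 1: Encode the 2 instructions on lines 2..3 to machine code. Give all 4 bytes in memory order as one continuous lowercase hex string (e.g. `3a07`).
line 2 (ret): pack op=0xe:5|pad=0:11 = 0x7000; big→ 70 00
line 3 (jsr): pack op=0xb:5|imm=-8:11 = 0x5ff8; big→ 5f f8

70005ff8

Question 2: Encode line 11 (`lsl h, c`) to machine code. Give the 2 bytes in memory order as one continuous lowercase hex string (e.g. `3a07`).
11. lsl fields op=0x2:5|rd=2:3|rs=5:3|pad=0:5 → word 12a0h → 12 a0

12a0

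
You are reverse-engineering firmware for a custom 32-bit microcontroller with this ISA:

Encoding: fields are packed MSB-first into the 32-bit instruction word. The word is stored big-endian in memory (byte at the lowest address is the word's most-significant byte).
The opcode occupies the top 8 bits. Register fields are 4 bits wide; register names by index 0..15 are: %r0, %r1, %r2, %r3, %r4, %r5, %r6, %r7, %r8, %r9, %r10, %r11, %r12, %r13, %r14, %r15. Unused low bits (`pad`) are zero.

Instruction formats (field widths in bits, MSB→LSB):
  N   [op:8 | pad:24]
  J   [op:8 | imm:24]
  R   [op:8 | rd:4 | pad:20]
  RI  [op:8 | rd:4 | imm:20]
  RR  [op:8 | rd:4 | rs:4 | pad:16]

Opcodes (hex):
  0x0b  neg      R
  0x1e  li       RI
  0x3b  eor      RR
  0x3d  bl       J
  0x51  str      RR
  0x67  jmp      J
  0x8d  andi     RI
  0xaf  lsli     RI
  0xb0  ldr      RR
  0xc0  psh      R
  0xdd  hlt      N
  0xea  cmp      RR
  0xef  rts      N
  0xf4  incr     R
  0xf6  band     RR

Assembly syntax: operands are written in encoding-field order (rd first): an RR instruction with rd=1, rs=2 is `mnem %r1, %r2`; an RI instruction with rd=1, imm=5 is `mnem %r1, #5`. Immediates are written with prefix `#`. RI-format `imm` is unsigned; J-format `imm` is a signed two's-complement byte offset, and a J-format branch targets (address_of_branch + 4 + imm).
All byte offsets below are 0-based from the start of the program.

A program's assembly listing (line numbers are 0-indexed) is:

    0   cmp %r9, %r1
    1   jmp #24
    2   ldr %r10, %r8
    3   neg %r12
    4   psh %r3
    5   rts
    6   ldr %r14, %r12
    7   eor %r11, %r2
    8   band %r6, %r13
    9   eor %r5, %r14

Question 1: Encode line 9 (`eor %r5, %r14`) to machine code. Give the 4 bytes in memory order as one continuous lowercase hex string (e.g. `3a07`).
3b5e0000

9. eor fields op=0x3b:8|rd=5:4|rs=14:4|pad=0:16 → word 3b5e0000h → 3b 5e 00 00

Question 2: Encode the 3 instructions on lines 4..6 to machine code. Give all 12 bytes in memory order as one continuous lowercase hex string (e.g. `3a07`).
c0300000ef000000b0ec0000

line 4 (psh): pack op=0xc0:8|rd=3:4|pad=0:20 = 0xc0300000; big→ c0 30 00 00
line 5 (rts): pack op=0xef:8|pad=0:24 = 0xef000000; big→ ef 00 00 00
line 6 (ldr): pack op=0xb0:8|rd=14:4|rs=12:4|pad=0:16 = 0xb0ec0000; big→ b0 ec 00 00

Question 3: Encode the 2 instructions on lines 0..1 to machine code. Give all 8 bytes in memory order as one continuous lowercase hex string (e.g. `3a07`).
ea91000067000018

0. cmp fields op=0xea:8|rd=9:4|rs=1:4|pad=0:16 → word ea910000h → ea 91 00 00
1. jmp fields op=0x67:8|imm=24:24 → word 67000018h → 67 00 00 18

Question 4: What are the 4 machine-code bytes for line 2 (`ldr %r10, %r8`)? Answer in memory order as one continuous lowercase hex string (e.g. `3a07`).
L2: ldr op=0xb0:8|rd=10:4|rs=8:4|pad=0:16 ⇒ 0xb0a80000 ⇒ big b0 a8 00 00

b0a80000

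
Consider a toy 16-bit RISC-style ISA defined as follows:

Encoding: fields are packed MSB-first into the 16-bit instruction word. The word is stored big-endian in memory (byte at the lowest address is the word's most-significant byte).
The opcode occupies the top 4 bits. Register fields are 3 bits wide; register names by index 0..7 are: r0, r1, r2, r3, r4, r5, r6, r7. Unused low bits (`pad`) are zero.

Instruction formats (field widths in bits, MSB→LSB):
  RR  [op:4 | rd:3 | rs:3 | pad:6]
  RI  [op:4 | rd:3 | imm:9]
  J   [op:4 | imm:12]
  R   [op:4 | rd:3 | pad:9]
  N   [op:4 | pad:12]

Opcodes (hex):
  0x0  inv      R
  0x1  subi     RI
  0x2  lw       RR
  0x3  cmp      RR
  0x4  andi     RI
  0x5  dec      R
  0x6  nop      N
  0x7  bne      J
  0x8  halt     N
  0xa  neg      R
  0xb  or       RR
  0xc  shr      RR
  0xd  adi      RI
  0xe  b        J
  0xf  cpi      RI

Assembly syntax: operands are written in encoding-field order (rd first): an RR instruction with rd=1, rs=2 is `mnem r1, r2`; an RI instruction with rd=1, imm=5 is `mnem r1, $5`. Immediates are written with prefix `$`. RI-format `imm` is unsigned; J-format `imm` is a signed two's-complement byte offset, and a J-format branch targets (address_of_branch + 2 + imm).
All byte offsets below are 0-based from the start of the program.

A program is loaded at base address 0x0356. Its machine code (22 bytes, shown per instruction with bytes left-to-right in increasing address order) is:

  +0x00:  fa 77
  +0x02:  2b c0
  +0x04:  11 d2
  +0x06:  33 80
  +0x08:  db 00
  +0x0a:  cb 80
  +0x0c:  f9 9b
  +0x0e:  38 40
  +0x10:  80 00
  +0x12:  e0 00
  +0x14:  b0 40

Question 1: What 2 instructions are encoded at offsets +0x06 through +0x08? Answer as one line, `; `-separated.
[06] 33 80 → 0x3380
  top 4b → 0x3 → cmp [RR]
  rd@[11:9]=0x1 ⇒ r1
  rs@[8:6]=0x6 ⇒ r6
[08] db 00 → 0xdb00
  top 4b → 0xd → adi [RI]
  rd@[11:9]=0x5 ⇒ r5
  imm@[8:0]=0x100 ⇒ $256

cmp r1, r6; adi r5, $256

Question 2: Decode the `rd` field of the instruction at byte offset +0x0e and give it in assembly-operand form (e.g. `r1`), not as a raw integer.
off 0x0e: read 38 40 as big → 0x3840
  top 4b → 0x3 → cmp [RR]
  [11:9] rd=4 = r4
  [8:6] rs=1 = r1

r4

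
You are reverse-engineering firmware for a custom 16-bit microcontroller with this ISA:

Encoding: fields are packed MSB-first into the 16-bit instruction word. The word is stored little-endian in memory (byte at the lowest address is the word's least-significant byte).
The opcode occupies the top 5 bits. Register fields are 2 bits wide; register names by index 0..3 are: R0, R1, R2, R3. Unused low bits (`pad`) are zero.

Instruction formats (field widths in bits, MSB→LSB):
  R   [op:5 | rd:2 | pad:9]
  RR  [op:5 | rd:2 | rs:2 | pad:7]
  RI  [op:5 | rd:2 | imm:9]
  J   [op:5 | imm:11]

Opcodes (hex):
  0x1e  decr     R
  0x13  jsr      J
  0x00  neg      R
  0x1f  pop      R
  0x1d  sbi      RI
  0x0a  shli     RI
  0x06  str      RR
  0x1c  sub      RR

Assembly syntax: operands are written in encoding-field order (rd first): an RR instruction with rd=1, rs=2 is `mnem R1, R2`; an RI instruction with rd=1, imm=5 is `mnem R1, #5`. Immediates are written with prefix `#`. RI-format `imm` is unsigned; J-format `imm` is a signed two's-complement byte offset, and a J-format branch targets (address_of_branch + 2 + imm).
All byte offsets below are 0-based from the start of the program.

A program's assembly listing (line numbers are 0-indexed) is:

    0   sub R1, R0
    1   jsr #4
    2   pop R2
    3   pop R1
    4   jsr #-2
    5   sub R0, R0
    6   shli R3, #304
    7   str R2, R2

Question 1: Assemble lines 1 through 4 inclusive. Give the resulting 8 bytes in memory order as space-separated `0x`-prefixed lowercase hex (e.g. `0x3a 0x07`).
L1: jsr op=0x13:5|imm=4:11 ⇒ 0x9804 ⇒ little 04 98
L2: pop op=0x1f:5|rd=2:2|pad=0:9 ⇒ 0xfc00 ⇒ little 00 fc
L3: pop op=0x1f:5|rd=1:2|pad=0:9 ⇒ 0xfa00 ⇒ little 00 fa
L4: jsr op=0x13:5|imm=-2:11 ⇒ 0x9ffe ⇒ little fe 9f

0x04 0x98 0x00 0xfc 0x00 0xfa 0xfe 0x9f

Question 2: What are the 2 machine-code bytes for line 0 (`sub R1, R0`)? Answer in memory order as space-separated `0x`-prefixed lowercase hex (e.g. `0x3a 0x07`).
0x00 0xe2

L0: sub op=0x1c:5|rd=1:2|rs=0:2|pad=0:7 ⇒ 0xe200 ⇒ little 00 e2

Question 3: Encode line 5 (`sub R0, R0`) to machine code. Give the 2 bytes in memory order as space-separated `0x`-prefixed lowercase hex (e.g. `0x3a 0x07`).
5. sub fields op=0x1c:5|rd=0:2|rs=0:2|pad=0:7 → word e000h → 00 e0

0x00 0xe0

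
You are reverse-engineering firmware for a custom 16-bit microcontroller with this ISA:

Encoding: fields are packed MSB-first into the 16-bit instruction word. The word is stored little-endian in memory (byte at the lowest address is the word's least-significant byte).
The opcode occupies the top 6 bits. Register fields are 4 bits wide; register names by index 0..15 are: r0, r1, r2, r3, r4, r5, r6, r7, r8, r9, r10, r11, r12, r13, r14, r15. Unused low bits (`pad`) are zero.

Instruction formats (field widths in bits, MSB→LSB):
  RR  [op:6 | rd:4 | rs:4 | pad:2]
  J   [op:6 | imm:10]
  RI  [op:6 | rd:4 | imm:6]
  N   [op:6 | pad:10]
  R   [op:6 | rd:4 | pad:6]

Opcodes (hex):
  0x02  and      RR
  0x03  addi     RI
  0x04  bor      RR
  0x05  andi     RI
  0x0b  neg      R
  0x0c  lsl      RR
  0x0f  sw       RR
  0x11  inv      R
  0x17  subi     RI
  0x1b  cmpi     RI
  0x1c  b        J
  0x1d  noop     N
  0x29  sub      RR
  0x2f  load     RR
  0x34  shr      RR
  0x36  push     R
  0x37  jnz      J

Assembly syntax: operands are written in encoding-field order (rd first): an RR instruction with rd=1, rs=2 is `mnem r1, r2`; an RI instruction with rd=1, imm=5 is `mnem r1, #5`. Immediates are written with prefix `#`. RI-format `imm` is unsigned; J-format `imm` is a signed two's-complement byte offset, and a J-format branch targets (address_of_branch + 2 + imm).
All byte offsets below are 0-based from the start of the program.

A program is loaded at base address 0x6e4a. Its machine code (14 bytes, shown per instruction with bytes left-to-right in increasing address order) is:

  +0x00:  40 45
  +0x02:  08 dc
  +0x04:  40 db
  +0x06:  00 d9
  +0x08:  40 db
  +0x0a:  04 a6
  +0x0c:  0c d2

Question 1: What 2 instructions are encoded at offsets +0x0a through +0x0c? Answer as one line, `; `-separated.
sub r8, r1; shr r8, r3

+0x0a: 04 a6 ⇒ word 0xa604 (little)
  opcode bits[15:10]=0x29: sub/RR
  rd@[9:6]=0x8 ⇒ r8
  rs@[5:2]=0x1 ⇒ r1
+0x0c: 0c d2 ⇒ word 0xd20c (little)
  opcode bits[15:10]=0x34: shr/RR
  rd@[9:6]=0x8 ⇒ r8
  rs@[5:2]=0x3 ⇒ r3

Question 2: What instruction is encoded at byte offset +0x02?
@+02  little-endian(08 dc) = 0xdc08
  top 6b → 0x37 → jnz [J]
  imm@[9:0]=0x8 ⇒ #8

jnz #8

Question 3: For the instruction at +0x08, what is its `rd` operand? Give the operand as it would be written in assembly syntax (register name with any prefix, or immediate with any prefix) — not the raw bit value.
+0x08: 40 db ⇒ word 0xdb40 (little)
  op=0xdb40>>10=0x36 ⇒ push (R)
  rd@[9:6]=0xd ⇒ r13

r13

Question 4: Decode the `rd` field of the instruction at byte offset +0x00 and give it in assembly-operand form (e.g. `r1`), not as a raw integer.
+0x00: 40 45 ⇒ word 0x4540 (little)
  top 6b → 0x11 → inv [R]
  rd@[9:6]=0x5 ⇒ r5

r5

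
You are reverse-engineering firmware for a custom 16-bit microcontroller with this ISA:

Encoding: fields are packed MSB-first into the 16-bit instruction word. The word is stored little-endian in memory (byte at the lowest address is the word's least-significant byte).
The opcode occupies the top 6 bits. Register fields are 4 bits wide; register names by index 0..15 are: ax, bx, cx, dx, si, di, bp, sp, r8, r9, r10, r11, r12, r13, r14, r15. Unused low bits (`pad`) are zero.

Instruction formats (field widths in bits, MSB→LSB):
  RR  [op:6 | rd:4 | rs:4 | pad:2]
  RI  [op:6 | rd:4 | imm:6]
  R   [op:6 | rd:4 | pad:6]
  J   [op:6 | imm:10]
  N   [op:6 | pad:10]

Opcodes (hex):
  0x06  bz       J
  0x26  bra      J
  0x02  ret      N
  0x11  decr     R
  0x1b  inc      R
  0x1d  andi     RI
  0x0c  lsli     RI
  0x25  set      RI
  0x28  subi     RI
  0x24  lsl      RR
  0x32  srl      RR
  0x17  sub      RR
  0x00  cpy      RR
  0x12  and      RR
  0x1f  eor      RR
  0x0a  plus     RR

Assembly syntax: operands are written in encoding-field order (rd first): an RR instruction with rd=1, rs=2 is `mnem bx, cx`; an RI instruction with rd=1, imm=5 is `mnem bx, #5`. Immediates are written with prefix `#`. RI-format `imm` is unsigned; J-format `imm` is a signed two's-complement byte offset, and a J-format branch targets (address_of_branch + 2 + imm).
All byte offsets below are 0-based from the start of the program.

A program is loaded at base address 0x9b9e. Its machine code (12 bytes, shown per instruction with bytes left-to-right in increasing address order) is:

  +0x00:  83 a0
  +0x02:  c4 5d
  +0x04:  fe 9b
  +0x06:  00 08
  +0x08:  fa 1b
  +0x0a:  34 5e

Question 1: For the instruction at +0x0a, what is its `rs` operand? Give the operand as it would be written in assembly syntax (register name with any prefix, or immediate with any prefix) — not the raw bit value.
[0a] 34 5e → 0x5e34
  op=0x5e34>>10=0x17 ⇒ sub (RR)
  rd@[9:6]=0x8 ⇒ r8
  rs@[5:2]=0xd ⇒ r13

r13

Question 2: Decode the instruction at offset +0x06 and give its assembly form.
ret

@+06  little-endian(00 08) = 0x0800
  opcode bits[15:10]=0x2: ret/N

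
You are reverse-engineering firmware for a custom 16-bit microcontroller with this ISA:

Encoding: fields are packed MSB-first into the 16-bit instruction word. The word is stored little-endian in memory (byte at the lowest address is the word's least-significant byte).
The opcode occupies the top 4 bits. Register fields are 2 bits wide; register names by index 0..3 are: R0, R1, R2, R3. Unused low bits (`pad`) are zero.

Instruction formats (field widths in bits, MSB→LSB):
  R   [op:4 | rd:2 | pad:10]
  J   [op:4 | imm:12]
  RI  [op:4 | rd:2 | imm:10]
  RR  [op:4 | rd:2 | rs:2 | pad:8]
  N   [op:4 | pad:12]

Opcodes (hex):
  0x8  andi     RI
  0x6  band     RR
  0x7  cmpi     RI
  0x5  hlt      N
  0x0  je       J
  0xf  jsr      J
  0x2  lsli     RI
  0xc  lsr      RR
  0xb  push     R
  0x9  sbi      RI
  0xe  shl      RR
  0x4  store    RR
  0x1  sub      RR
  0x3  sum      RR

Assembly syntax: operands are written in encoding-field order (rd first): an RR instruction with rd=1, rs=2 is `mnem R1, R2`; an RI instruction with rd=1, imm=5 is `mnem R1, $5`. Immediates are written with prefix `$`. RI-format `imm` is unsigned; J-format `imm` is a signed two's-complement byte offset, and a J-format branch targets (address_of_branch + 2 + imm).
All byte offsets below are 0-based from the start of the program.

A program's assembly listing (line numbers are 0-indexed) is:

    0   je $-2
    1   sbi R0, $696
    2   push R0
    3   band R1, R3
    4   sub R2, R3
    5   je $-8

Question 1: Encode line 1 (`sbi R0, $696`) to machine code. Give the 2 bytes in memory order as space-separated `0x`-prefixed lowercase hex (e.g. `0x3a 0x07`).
0xb8 0x92

line 1 (sbi): pack op=0x9:4|rd=0:2|imm=696:10 = 0x92b8; little→ b8 92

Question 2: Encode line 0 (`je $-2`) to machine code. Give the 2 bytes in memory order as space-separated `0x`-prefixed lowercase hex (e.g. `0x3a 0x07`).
0xfe 0x0f

line 0 (je): pack op=0x0:4|imm=-2:12 = 0x0ffe; little→ fe 0f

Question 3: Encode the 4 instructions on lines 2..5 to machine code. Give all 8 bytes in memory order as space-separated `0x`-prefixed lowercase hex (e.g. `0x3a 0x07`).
2. push fields op=0xb:4|rd=0:2|pad=0:10 → word b000h → 00 b0
3. band fields op=0x6:4|rd=1:2|rs=3:2|pad=0:8 → word 6700h → 00 67
4. sub fields op=0x1:4|rd=2:2|rs=3:2|pad=0:8 → word 1b00h → 00 1b
5. je fields op=0x0:4|imm=-8:12 → word 0ff8h → f8 0f

0x00 0xb0 0x00 0x67 0x00 0x1b 0xf8 0x0f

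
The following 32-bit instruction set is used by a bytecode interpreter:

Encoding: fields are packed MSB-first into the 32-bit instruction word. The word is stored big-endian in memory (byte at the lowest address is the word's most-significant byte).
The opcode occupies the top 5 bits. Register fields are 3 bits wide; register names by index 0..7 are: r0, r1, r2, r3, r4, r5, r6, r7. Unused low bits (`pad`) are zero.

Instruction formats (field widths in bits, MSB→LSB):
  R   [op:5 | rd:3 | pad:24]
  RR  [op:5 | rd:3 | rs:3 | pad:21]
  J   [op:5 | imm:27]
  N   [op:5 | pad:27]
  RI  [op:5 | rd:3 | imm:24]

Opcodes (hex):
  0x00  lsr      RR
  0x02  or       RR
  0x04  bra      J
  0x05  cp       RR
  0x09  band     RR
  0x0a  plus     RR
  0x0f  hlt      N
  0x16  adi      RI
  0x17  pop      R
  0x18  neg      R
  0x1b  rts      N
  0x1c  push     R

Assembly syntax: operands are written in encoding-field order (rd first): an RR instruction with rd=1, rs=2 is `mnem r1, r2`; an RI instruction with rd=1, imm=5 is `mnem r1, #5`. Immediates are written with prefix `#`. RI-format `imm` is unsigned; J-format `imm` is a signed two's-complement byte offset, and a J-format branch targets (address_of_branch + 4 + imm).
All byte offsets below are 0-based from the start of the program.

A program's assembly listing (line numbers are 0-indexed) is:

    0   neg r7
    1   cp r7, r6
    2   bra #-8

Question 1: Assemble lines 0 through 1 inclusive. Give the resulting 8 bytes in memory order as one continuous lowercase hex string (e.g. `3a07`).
line 0 (neg): pack op=0x18:5|rd=7:3|pad=0:24 = 0xc7000000; big→ c7 00 00 00
line 1 (cp): pack op=0x5:5|rd=7:3|rs=6:3|pad=0:21 = 0x2fc00000; big→ 2f c0 00 00

c70000002fc00000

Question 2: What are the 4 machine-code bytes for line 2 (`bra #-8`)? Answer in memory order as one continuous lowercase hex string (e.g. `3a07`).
2. bra fields op=0x4:5|imm=-8:27 → word 27fffff8h → 27 ff ff f8

27fffff8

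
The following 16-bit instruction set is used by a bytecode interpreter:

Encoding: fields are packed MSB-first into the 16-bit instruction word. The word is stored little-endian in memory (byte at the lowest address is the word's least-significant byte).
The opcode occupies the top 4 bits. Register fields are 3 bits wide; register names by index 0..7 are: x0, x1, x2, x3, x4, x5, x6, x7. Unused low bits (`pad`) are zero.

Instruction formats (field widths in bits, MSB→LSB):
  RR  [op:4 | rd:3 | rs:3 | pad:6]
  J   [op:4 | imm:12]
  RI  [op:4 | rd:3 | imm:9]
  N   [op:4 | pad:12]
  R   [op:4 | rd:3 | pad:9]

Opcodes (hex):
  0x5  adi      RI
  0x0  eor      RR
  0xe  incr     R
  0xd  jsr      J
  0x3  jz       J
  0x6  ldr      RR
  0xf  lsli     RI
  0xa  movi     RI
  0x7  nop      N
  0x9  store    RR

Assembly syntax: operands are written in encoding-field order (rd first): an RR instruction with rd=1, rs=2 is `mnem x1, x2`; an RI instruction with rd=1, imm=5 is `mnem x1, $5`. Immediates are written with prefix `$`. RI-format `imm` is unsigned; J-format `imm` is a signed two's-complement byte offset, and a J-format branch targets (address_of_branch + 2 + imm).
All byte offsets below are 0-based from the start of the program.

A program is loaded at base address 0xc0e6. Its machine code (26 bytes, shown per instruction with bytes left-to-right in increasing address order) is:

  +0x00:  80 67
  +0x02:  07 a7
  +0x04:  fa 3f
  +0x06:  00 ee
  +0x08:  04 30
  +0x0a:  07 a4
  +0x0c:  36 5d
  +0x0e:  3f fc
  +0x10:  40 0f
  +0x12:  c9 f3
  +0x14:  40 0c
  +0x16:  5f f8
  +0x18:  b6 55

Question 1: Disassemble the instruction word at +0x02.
@+02  little-endian(07 a7) = 0xa707
  op=0xa707>>12=0xa ⇒ movi (RI)
  [11:9] rd=3 = x3
  [8:0] imm=263 = $263

movi x3, $263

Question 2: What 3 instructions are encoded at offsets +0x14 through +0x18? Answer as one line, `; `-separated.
@+14  little-endian(40 0c) = 0x0c40
  opcode bits[15:12]=0x0: eor/RR
  [11:9] rd=6 = x6
  [8:6] rs=1 = x1
@+16  little-endian(5f f8) = 0xf85f
  opcode bits[15:12]=0xf: lsli/RI
  [11:9] rd=4 = x4
  [8:0] imm=95 = $95
@+18  little-endian(b6 55) = 0x55b6
  opcode bits[15:12]=0x5: adi/RI
  [11:9] rd=2 = x2
  [8:0] imm=438 = $438

eor x6, x1; lsli x4, $95; adi x2, $438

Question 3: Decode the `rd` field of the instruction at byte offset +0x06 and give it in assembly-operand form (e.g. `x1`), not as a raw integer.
x7

[06] 00 ee → 0xee00
  top 4b → 0xe → incr [R]
  rd@[11:9]=0x7 ⇒ x7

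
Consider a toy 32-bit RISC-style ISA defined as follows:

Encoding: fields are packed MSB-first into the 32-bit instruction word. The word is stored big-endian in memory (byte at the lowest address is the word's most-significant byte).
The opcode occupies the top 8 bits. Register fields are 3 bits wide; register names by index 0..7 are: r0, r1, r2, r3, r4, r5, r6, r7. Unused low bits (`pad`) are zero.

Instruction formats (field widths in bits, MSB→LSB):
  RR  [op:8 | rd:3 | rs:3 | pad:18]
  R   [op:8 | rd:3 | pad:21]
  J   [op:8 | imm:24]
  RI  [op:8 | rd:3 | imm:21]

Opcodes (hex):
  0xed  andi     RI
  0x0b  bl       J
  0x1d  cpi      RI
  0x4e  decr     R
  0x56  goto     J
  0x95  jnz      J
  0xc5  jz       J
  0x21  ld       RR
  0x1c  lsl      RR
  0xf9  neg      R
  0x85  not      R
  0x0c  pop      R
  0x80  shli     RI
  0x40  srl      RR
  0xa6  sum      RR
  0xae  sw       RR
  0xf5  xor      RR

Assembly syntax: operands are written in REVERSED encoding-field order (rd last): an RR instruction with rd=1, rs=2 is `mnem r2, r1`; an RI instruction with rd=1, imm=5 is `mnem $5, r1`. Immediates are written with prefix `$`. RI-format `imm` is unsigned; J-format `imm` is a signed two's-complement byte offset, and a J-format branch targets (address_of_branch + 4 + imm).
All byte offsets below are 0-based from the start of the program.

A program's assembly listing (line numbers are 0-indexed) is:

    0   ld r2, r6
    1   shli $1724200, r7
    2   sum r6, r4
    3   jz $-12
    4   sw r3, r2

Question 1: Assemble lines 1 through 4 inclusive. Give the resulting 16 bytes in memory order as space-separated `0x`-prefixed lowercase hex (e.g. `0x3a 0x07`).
0x80 0xfa 0x4f 0x28 0xa6 0x98 0x00 0x00 0xc5 0xff 0xff 0xf4 0xae 0x4c 0x00 0x00

L1: shli op=0x80:8|rd=7:3|imm=1724200:21 ⇒ 0x80fa4f28 ⇒ big 80 fa 4f 28
L2: sum op=0xa6:8|rd=4:3|rs=6:3|pad=0:18 ⇒ 0xa6980000 ⇒ big a6 98 00 00
L3: jz op=0xc5:8|imm=-12:24 ⇒ 0xc5fffff4 ⇒ big c5 ff ff f4
L4: sw op=0xae:8|rd=2:3|rs=3:3|pad=0:18 ⇒ 0xae4c0000 ⇒ big ae 4c 00 00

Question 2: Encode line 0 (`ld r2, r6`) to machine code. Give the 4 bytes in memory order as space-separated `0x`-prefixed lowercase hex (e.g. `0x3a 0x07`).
0. ld fields op=0x21:8|rd=6:3|rs=2:3|pad=0:18 → word 21c80000h → 21 c8 00 00

0x21 0xc8 0x00 0x00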